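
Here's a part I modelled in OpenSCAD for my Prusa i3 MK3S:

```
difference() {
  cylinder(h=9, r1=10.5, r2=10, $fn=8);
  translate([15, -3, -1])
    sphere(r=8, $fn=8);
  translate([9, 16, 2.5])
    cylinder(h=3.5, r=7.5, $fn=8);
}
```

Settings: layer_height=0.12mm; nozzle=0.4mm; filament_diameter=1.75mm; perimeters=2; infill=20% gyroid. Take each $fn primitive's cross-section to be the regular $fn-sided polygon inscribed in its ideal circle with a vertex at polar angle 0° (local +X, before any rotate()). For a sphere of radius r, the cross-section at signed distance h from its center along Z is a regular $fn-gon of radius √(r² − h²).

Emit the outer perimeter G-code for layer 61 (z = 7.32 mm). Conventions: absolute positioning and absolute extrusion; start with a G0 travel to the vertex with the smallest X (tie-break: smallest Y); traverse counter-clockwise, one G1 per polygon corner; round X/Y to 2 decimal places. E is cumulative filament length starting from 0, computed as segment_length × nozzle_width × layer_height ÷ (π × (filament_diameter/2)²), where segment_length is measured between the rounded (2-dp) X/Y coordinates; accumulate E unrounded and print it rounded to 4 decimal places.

G0 X-10.09 Y0.00 Z7.32
G1 X-7.14 Y-7.14 E0.1542
G1 X0.00 Y-10.09 E0.3083
G1 X7.14 Y-7.14 E0.4625
G1 X10.09 Y0.00 E0.6167
G1 X7.14 Y7.14 E0.7708
G1 X0.00 Y10.09 E0.9250
G1 X-7.14 Y7.14 E1.0792
G1 X-10.09 Y0.00 E1.2334

At z = 7.32 mm: the cone (r1=10.5→r2=10) has section circumradius 10.093 here — a regular 8-gon; the sphere at (15, -3) does not reach this height (|z−center|=8.320 > r=8); the cylinder at (9, 16) is not intersected at this z (z outside [2.5, 6]); Taking the first minus the rest: none of the subtracted shapes is present at this height, so the cone is unchanged — 1 connected region. The outline is a single polygon with 8 vertices. Extrusion per mm of travel: 0.4 × 0.12 / (π × 0.875²) = 0.019956. Accumulating E over each segment gives final E = 1.2334.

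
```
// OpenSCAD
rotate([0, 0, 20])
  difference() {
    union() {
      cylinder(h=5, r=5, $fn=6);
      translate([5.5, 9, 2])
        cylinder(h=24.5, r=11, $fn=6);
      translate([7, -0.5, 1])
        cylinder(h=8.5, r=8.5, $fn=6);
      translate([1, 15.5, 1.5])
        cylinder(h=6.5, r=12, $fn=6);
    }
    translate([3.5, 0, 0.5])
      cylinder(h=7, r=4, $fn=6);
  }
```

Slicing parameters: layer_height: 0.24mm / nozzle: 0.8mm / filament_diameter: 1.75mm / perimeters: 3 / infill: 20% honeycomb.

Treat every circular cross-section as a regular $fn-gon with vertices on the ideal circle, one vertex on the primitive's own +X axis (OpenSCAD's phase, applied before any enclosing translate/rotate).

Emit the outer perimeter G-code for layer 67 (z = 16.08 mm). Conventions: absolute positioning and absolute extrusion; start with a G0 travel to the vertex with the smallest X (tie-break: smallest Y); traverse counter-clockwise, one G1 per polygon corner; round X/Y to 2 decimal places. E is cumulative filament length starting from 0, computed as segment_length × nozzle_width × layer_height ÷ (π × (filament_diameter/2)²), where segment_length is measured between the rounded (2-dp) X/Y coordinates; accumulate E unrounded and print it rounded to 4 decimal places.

At z = 16.08 mm: the cylinder does not reach this height (z outside [0, 5]); the r=11 cylinder at (5.5, 9) gives a regular 6-gon of circumradius 11 (constant along its height); the cylinder at (7, -0.5) is absent (z outside [1, 9.5]); the cylinder at (1, 15.5) is absent (z outside [1.5, 8]); Combining (union): only the r=11 cylinder at (5.5, 9) is present, so the union is just that shape — 1 connected region; the cylinder at (3.5, 0) does not reach this height (z outside [0.5, 7.5]); Subtracting the remaining from the first: none of the subtracted shapes is present at this height, so that combined region is unchanged — 1 connected region; (rotated 20° about Z; rotation is an isometry so areas/perimeters/island counts are preserved). The outline is a single polygon with 6 vertices. Extrusion per mm of travel: 0.8 × 0.24 / (π × 0.875²) = 0.079824. Accumulating E over each segment gives final E = 5.2687.

G0 X-8.25 Y6.58 Z16.08
G1 X0.18 Y-0.49 E0.8782
G1 X10.52 Y3.27 E1.7565
G1 X12.43 Y14.10 E2.6343
G1 X4.00 Y21.17 E3.5126
G1 X-6.34 Y17.41 E4.3909
G1 X-8.25 Y6.58 E5.2687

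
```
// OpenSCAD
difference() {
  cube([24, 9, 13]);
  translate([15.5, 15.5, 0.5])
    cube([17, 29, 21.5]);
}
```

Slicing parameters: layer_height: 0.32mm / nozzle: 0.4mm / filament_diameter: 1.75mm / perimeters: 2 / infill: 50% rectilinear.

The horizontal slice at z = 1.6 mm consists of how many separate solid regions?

1

At z = 1.6 mm: the 24×9 cube contributes its full rectangle; the cube at (15.5, 15.5) (footprint 17×29) is included at this height; Subtracting the remaining from the first: starting from the 24×9 cube, the 17×29 cube at (15.5, 15.5) misses the remaining region (no effect) — 1 connected region. The result has 1 disconnected region.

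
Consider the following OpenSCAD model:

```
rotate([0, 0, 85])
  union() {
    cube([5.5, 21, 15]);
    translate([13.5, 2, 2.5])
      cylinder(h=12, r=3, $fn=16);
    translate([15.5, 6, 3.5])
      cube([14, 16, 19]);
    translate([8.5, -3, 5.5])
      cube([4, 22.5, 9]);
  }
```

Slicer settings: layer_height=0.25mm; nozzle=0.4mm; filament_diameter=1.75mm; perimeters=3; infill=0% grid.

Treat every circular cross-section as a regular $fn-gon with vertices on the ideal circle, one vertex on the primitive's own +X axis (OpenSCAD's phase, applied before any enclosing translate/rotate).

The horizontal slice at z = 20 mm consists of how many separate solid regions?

1

At z = 20 mm: the cube is absent (z outside [0, 15]); the cylinder at (13.5, 2) does not reach this height (z outside [2.5, 14.5]); the cube at (15.5, 6) is present — its section is the full 14×16 rectangle; the cube at (8.5, -3) does not reach this height (z outside [5.5, 14.5]); Combining (union): only the 14×16 cube at (15.5, 6) is present, so the union is just that shape — 1 connected region; (whole slice rotated 85° about Z — lengths, areas and connectivity unchanged). The result has 1 disconnected region.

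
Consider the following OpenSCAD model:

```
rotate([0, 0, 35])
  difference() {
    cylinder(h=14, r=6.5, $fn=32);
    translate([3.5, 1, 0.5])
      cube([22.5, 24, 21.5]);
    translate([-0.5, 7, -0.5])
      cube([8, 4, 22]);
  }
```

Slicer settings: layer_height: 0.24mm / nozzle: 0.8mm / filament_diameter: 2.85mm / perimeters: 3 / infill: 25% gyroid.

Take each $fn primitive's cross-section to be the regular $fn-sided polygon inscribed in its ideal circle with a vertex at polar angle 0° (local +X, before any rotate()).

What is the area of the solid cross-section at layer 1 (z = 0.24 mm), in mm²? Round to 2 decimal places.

At z = 0.24 mm: the cylinder: section is a regular 32-gon, circumradius r=6.5 (area = (32/2)·6.500²·sin(360°/32) = 131.88 mm²); the cube at (3.5, 1) is not intersected at this z (z outside [0.5, 22]); the cube at (-0.5, 7) (footprint 8×4) is included at this height (area 32.00 mm²); Subtracting the remaining from the first: starting from the r=6.5 cylinder (131.88 mm²), the 8×4 cube at (-0.5, 7) misses the remaining region (no effect) — area = 131.88 mm²; (whole slice rotated 35° about Z — lengths, areas and connectivity unchanged). Overall, the cross-section is a single solid region. Net area = 131.88 mm².

131.88 mm²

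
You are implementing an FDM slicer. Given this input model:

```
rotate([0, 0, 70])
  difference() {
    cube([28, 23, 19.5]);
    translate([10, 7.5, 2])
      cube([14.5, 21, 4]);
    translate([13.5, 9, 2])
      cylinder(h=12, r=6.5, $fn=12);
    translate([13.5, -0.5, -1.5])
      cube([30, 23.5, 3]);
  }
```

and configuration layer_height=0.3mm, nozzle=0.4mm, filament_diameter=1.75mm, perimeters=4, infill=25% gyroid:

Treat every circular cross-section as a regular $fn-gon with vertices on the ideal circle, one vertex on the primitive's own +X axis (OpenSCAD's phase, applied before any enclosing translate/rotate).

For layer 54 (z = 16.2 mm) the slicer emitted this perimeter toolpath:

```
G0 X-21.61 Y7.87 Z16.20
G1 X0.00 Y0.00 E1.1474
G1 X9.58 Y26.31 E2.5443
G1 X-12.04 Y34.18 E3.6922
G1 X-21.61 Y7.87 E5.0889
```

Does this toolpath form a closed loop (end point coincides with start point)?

Start point (G0): (-21.61, 7.87). End point (last G1): the path returns to the start — closed.

yes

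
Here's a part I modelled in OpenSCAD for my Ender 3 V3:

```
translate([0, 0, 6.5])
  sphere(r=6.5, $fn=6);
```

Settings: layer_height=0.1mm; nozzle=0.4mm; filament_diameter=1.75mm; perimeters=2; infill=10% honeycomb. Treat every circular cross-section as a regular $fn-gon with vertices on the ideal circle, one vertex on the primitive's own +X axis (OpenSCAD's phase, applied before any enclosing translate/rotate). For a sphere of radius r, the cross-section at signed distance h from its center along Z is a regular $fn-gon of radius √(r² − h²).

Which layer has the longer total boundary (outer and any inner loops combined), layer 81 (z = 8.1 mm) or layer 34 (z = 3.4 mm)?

layer 81 (z = 8.1 mm)

Layer 81 (z = 8.1): the r=6.5 sphere slices to a regular 6-gon of circumradius 6.300 (√(r²−h²) with h=1.6 from center) (perimeter = 2·6·6.300·sin(180°/6) = 37.80 mm). So its perimeter = 37.80 mm. Layer 34 (z = 3.4): the r=6.5 sphere contributes a regular 6-gon of circumradius √(6.5²−3.1²) = 5.713 (perimeter = 2·6·5.713·sin(180°/6) = 34.28 mm). So its perimeter = 34.28 mm. Layer 81 is larger (37.80 vs 34.28 mm).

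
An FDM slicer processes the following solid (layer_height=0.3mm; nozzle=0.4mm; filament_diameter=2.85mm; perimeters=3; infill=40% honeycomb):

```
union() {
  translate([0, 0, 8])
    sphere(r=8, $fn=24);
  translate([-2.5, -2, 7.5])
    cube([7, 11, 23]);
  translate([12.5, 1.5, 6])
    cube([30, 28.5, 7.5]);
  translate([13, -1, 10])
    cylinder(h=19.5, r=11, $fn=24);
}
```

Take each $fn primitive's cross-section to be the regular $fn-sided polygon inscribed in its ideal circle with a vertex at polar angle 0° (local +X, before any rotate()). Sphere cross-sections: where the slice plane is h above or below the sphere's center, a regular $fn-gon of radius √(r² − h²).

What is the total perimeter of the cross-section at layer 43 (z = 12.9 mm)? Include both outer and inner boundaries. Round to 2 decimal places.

172.83 mm

At z = 12.9 mm: the sphere: section is a regular 24-gon, circumradius = √(r²−h²) = √(8²−4.9²) = 6.324 (perimeter = 2·24·6.324·sin(180°/24) = 39.62 mm); the 7×11 cube at (-2.5, -2) contributes its full rectangle (perimeter 36.00 mm); the cube at (12.5, 1.5) (footprint 30×28.5) is included at this height (perimeter 117.00 mm); the r=11 cylinder at (13, -1) gives a regular 24-gon of circumradius 11 (constant along its height) (perimeter = 2·24·11.000·sin(180°/24) = 68.92 mm); Merging all regions: the regions partially overlap (shared area 157.10 mm²), so the edge portions inside another operand are dropped and the merged outline is re-measured after clipping — boundary = 172.83 mm. Overall, the cross-section is a single solid region. Total boundary length (outer) = 172.83 mm.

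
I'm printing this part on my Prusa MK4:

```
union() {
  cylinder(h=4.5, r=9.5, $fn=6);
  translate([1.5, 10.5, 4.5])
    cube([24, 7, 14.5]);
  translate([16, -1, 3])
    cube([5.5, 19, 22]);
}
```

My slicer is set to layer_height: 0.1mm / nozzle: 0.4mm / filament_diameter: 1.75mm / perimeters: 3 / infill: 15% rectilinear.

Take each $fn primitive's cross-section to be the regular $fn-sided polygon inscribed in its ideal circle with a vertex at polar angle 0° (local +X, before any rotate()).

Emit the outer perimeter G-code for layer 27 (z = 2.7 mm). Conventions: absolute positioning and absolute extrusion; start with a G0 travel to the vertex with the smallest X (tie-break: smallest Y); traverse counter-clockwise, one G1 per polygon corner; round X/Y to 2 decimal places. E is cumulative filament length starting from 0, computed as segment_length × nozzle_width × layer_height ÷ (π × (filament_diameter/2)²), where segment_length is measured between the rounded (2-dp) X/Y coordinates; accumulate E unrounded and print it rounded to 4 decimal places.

G0 X-9.50 Y0.00 Z2.70
G1 X-4.75 Y-8.23 E0.1580
G1 X4.75 Y-8.23 E0.3160
G1 X9.50 Y0.00 E0.4740
G1 X4.75 Y8.23 E0.6321
G1 X-4.75 Y8.23 E0.7900
G1 X-9.50 Y0.00 E0.9481

At z = 2.7 mm: the cylinder: section is a regular 6-gon, circumradius r=9.5; the cube at (1.5, 10.5) does not reach this height (z outside [4.5, 19]); the cube at (16, -1) is absent (z outside [3, 25]); Merging all regions: only the r=9.5 cylinder is present, so the union is just that shape — 1 connected region. The outline is a single polygon with 6 vertices. Extrusion per mm of travel: 0.4 × 0.1 / (π × 0.875²) = 0.016630. Accumulating E over each segment gives final E = 0.9481.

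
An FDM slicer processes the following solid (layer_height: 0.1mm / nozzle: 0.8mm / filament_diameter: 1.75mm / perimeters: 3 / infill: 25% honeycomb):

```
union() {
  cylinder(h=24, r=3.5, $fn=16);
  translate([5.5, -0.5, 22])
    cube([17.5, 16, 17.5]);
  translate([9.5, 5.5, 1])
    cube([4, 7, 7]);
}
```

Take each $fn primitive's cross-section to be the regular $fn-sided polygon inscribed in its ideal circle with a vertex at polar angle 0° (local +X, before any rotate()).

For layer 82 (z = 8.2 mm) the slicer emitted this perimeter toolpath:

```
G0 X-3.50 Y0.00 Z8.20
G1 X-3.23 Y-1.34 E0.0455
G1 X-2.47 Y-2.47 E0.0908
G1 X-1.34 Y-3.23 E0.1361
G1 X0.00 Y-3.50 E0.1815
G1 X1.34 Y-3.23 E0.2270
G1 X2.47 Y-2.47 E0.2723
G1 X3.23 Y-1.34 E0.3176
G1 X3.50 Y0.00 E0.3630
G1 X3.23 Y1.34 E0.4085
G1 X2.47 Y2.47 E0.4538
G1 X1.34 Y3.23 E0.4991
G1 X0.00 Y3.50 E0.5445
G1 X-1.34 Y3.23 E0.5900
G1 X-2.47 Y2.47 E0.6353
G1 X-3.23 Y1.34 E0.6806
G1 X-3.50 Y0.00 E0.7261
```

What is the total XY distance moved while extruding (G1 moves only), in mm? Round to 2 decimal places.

21.83 mm

Sum the Euclidean lengths of each G1 segment: total = 21.83 mm.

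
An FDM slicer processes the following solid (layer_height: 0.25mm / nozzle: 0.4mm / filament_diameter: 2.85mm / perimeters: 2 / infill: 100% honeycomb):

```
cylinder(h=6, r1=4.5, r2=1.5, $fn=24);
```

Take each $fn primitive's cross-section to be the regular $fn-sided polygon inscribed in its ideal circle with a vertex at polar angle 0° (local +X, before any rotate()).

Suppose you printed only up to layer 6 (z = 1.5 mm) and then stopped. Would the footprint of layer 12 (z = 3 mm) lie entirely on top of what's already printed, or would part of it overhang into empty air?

entirely on top

Compare the two slices. At z = 1.5: the cone (r1=4.5→r2=1.5) has section circumradius 3.750 here — a regular 24-gon (area = (24/2)·3.750²·sin(360°/24) = 43.68 mm²). At z = 3: the cone (r1=4.5→r2=1.5) has section circumradius 3.000 here — a regular 24-gon (area = (24/2)·3.000²·sin(360°/24) = 27.95 mm²). Checking containment: the cross-section at z = 3 is a subset of the cross-section at z = 1.5.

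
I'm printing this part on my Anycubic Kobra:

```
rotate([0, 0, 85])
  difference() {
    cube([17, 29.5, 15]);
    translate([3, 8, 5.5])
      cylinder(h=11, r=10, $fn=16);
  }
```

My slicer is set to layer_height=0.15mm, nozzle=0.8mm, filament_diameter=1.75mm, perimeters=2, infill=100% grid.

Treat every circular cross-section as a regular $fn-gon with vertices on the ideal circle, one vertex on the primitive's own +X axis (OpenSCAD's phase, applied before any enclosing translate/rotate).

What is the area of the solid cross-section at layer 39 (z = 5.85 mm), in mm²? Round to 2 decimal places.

302.67 mm²

At z = 5.85 mm: the 17×29.5 cube contributes its full rectangle (area 501.50 mm²); the r=10 cylinder at (3, 8) gives a regular 16-gon of circumradius 10 (constant along its height) (area = (16/2)·10.000²·sin(360°/16) = 306.15 mm²); Taking the first minus the rest: starting from the 17×29.5 cube (501.50 mm²), the r=10 cylinder at (3, 8) partially overlaps it — only the 198.83 mm² overlap (of its 306.15 mm²) is removed, clipping the outline — area = 302.67 mm²; (whole slice rotated 85° about Z — lengths, areas and connectivity unchanged). Overall, the cross-section is a single solid region. Net area = 302.67 mm².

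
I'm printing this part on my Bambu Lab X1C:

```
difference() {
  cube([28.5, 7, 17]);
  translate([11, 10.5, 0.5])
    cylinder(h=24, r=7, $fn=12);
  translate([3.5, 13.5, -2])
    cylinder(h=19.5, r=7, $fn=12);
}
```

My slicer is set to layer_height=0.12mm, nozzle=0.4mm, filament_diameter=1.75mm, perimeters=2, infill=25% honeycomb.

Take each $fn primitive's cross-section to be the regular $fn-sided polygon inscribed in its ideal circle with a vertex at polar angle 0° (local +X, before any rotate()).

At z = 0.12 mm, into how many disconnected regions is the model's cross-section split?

1

At z = 0.12 mm: the cube is present — its section is the full 28.5×7 rectangle; the cylinder at (11, 10.5) does not reach this height (z outside [0.5, 24.5]); the cylinder at (3.5, 13.5): section is a regular 12-gon, circumradius r=7; After the difference (first − rest): starting from the 28.5×7 cube, the r=7 cylinder at (3.5, 13.5) partially overlaps it — only the 0.93 mm² overlap (of its 147.00 mm²) is removed, clipping the outline — 1 connected region. The result has 1 disconnected region.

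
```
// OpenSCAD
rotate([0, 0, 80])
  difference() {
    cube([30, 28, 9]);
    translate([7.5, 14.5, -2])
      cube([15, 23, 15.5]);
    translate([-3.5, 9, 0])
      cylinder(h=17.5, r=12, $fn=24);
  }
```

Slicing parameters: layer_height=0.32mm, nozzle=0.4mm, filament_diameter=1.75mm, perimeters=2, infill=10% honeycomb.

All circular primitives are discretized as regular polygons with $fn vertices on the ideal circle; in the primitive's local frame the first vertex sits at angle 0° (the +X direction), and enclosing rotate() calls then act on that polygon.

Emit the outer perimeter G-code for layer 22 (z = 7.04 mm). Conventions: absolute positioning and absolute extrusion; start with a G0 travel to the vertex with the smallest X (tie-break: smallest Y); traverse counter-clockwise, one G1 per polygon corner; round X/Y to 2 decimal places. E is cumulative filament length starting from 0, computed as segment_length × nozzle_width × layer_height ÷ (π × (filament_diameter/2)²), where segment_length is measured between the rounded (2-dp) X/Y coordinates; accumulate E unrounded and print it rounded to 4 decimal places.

At z = 7.04 mm: the 30×28 cube contributes its full rectangle; the cube at (7.5, 14.5) is present — its section is the full 15×23 rectangle; the r=12 cylinder at (-3.5, 9) gives a regular 24-gon of circumradius 12 (constant along its height); After the difference (first − rest): starting from the 30×28 cube, the 15×23 cube at (7.5, 14.5) partially overlaps it — only the 202.50 mm² overlap (of its 345.00 mm²) is removed, clipping the outline; the r=12 cylinder at (-3.5, 9) partially overlaps it — only the 135.24 mm² overlap (of its 447.24 mm²) is removed, clipping the outline — 1 connected region; (whole slice rotated 80° about Z — lengths, areas and connectivity unchanged). The outline is a single polygon with 17 vertices. Extrusion per mm of travel: 0.4 × 0.32 / (π × 0.875²) = 0.053216. Accumulating E over each segment gives final E = 7.6495.

G0 X-27.57 Y4.86 Z7.04
G1 X-20.12 Y3.55 E0.4025
G1 X-18.66 Y5.83 E0.5466
G1 X-16.35 Y7.95 E0.7135
G1 X-13.58 Y9.39 E0.8796
G1 X-10.52 Y10.07 E1.0464
G1 X-7.39 Y9.93 E1.2132
G1 X-4.40 Y8.99 E1.3800
G1 X-1.76 Y7.31 E1.5465
G1 X0.36 Y5.00 E1.7133
G1 X0.75 Y4.25 E1.7583
G1 X5.21 Y29.54 E3.1249
G1 X-22.37 Y34.41 E4.6153
G1 X-23.67 Y27.02 E5.0146
G1 X-10.37 Y24.68 E5.7333
G1 X-12.98 Y9.90 E6.5320
G1 X-26.27 Y12.25 E7.2502
G1 X-27.57 Y4.86 E7.6495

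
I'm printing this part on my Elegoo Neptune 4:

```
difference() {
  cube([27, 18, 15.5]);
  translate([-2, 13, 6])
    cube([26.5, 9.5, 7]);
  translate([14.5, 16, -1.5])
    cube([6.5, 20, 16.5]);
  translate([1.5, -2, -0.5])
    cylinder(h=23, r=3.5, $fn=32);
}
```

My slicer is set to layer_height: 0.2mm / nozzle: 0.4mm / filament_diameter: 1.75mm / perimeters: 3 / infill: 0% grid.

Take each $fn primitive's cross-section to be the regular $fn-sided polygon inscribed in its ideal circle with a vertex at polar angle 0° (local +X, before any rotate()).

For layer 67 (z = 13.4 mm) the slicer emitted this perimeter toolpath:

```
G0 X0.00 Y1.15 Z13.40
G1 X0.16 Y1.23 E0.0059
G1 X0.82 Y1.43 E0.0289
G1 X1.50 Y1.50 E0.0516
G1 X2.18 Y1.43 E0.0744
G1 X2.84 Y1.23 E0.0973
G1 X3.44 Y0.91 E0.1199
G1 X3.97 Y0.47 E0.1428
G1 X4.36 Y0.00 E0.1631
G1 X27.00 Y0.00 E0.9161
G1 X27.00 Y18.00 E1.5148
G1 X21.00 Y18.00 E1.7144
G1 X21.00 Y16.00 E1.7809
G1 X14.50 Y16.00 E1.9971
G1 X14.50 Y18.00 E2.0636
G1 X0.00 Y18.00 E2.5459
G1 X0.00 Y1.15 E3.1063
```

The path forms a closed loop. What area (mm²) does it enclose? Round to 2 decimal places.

467.96 mm²

Apply the shoelace formula to the sequence of (X, Y) vertices; enclosed area = 467.96 mm².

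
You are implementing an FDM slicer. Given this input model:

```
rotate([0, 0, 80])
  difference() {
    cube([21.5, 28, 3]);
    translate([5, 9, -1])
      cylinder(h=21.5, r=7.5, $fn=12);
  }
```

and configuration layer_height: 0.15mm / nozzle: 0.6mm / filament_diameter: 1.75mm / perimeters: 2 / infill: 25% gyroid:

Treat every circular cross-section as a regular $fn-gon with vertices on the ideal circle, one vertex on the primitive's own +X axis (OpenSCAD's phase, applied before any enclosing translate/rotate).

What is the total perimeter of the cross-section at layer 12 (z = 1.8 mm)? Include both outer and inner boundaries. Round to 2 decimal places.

At z = 1.8 mm: the cube is present — its section is the full 21.5×28 rectangle (perimeter 99.00 mm); the r=7.5 cylinder at (5, 9) contributes a regular 12-gon of circumradius 7.5 (perimeter = 2·12·7.500·sin(180°/12) = 46.59 mm); Taking the first minus the rest: starting from the 21.5×28 cube, the r=7.5 cylinder at (5, 9) partially overlaps it — only the 151.53 mm² overlap (of its 168.75 mm²) is removed, clipping the outline — boundary = 123.10 mm; (whole slice rotated 80° about Z — lengths, areas and connectivity unchanged). Overall, the cross-section is a single solid region. Total boundary length (outer) = 123.10 mm.

123.10 mm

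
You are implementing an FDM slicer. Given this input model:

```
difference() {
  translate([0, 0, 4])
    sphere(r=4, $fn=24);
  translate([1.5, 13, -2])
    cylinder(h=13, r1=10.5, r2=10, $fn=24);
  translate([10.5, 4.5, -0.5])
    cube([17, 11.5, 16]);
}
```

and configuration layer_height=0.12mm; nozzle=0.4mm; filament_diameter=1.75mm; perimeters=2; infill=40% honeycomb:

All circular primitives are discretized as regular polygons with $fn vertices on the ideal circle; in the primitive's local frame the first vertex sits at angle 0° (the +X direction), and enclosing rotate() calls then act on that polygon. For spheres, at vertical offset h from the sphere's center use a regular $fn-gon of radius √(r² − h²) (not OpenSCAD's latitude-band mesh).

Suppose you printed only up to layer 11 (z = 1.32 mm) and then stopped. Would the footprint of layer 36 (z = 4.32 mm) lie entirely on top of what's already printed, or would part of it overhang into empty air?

part overhangs

Compare the two slices. At z = 1.32: the r=4 sphere contributes a regular 24-gon of circumradius √(4²−2.68²) = 2.969 (area = (24/2)·2.969²·sin(360°/24) = 27.39 mm²); the cone at (1.5, 13) contributes a regular 24-gon of circumradius 10.372 (interpolated between r1=10.5 and r2=10 at t=0.255) (area = (24/2)·10.372²·sin(360°/24) = 334.14 mm²); the cube at (10.5, 4.5) (footprint 17×11.5) is included at this height (area 195.50 mm²); After the difference (first − rest): starting from the r=4 sphere (27.39 mm²), the cone at (1.5, 13) partially overlaps it — only the 0.19 mm² overlap (of its 334.14 mm²) is removed, clipping the outline; the 17×11.5 cube at (10.5, 4.5) misses the remaining region (no effect) — area = 27.20 mm². At z = 4.32: the sphere: section is a regular 24-gon, circumradius = √(r²−h²) = √(4²−0.32²) = 3.987 (area = (24/2)·3.987²·sin(360°/24) = 49.38 mm²); the cone at (1.5, 13) contributes a regular 24-gon of circumradius 10.257 (interpolated between r1=10.5 and r2=10 at t=0.486) (area = (24/2)·10.257²·sin(360°/24) = 326.75 mm²); the cube at (10.5, 4.5) is present — its section is the full 17×11.5 rectangle (area 195.50 mm²); After the difference (first − rest): starting from the r=4 sphere (49.38 mm²), the cone at (1.5, 13) partially overlaps it — only the 3.49 mm² overlap (of its 326.75 mm²) is removed, clipping the outline; the 17×11.5 cube at (10.5, 4.5) misses the remaining region (no effect) — area = 45.89 mm². Checking containment: at z = 4.32 the cross-section extends beyond the z = 1.32 cross-section by about 18.69 mm².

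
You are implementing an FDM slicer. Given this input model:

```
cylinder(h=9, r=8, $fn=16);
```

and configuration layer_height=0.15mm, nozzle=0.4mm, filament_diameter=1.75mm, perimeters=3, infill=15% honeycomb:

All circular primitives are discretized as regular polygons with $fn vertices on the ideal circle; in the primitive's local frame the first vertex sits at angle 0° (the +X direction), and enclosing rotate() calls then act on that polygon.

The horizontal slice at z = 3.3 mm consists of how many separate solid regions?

At z = 3.3 mm: the r=8 cylinder gives a regular 16-gon of circumradius 8 (constant along its height). The result has 1 disconnected region.

1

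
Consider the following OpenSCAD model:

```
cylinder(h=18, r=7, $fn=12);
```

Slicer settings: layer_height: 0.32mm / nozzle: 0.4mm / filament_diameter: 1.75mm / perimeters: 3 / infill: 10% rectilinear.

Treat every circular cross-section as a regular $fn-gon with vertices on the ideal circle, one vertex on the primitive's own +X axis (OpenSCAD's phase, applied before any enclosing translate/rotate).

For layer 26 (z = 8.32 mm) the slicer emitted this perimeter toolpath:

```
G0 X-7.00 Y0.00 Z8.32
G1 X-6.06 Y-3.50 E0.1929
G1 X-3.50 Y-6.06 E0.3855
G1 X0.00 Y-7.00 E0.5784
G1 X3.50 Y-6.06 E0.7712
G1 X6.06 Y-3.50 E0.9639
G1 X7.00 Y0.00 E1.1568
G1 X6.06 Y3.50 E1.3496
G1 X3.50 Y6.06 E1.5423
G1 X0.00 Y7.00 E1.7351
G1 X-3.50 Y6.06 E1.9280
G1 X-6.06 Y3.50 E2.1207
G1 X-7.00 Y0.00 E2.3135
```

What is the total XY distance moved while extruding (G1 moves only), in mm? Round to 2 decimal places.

43.47 mm

Sum the Euclidean lengths of each G1 segment: total = 43.47 mm.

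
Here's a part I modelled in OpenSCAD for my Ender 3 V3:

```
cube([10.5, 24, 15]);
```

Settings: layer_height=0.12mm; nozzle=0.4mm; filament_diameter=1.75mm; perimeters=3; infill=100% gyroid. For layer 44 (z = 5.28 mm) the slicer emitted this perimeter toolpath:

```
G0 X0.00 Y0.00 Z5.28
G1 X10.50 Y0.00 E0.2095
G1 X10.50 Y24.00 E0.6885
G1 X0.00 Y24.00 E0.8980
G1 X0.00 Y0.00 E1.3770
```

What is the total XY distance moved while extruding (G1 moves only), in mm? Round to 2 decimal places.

69.00 mm

Sum the Euclidean lengths of each G1 segment: total = 69.00 mm.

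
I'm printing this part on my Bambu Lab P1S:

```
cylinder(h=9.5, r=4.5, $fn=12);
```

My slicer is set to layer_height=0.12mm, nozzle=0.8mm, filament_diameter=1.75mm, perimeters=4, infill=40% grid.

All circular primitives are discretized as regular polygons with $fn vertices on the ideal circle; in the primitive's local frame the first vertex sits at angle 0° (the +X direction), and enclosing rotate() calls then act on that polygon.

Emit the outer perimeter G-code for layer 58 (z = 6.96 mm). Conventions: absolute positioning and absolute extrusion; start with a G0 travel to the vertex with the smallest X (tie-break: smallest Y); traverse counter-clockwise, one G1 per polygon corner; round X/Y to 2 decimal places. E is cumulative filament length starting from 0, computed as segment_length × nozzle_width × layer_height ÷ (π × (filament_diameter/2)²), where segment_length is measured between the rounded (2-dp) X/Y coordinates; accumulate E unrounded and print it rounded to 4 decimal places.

At z = 6.96 mm: the r=4.5 cylinder contributes a regular 12-gon of circumradius 4.5. The outline is a single polygon with 12 vertices. Extrusion per mm of travel: 0.8 × 0.12 / (π × 0.875²) = 0.039912. Accumulating E over each segment gives final E = 1.1161.

G0 X-4.50 Y0.00 Z6.96
G1 X-3.90 Y-2.25 E0.0929
G1 X-2.25 Y-3.90 E0.1861
G1 X0.00 Y-4.50 E0.2790
G1 X2.25 Y-3.90 E0.3720
G1 X3.90 Y-2.25 E0.4651
G1 X4.50 Y0.00 E0.5580
G1 X3.90 Y2.25 E0.6510
G1 X2.25 Y3.90 E0.7441
G1 X0.00 Y4.50 E0.8370
G1 X-2.25 Y3.90 E0.9300
G1 X-3.90 Y2.25 E1.0231
G1 X-4.50 Y0.00 E1.1161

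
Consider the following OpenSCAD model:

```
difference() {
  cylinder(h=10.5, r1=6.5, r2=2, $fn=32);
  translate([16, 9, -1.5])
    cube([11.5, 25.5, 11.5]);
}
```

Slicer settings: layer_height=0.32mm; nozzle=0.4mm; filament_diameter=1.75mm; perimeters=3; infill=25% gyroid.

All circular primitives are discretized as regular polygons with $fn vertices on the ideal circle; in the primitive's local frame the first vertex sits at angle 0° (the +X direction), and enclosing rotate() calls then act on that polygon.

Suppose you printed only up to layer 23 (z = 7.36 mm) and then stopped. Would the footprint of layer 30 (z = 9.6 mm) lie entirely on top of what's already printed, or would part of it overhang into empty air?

Compare the two slices. At z = 7.36: the cone (r1=6.5→r2=2) has section circumradius 3.346 here — a regular 32-gon (area = (32/2)·3.346²·sin(360°/32) = 34.94 mm²); the 11.5×25.5 cube at (16, 9) contributes its full rectangle (area 293.25 mm²); After the difference (first − rest): starting from the cone (34.94 mm²), the 11.5×25.5 cube at (16, 9) misses the remaining region (no effect) — area = 34.94 mm². At z = 9.6: the cone (r1=6.5→r2=2) has section circumradius 2.386 here — a regular 32-gon (area = (32/2)·2.386²·sin(360°/32) = 17.77 mm²); the cube at (16, 9) (footprint 11.5×25.5) is included at this height (area 293.25 mm²); After the difference (first − rest): starting from the cone (17.77 mm²), the 11.5×25.5 cube at (16, 9) misses the remaining region (no effect) — area = 17.77 mm². Checking containment: the cross-section at z = 9.6 is a subset of the cross-section at z = 7.36.

entirely on top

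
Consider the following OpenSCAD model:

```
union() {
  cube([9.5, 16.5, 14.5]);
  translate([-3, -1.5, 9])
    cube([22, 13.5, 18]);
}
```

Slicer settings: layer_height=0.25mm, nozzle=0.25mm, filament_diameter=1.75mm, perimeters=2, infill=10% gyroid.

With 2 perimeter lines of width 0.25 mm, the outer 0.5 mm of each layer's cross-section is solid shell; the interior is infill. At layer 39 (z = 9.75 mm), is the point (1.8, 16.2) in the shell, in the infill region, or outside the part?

shell

At z = 9.75 mm: the 9.5×16.5 cube contributes its full rectangle; the cube at (-3, -1.5) (footprint 22×13.5) is included at this height; Merging all regions: the regions partially overlap (shared area 114.00 mm²), so overlapping operands fuse into one piece — 1 connected region. Overall, the cross-section is a single solid region. The nearest boundary edge runs (0.00, 16.50)→(9.50, 16.50); distance from the point to it = 0.30 mm. The point is inside the cross-section, 0.30 mm from the nearest boundary — within the 0.5 mm shell band (2 × 0.25).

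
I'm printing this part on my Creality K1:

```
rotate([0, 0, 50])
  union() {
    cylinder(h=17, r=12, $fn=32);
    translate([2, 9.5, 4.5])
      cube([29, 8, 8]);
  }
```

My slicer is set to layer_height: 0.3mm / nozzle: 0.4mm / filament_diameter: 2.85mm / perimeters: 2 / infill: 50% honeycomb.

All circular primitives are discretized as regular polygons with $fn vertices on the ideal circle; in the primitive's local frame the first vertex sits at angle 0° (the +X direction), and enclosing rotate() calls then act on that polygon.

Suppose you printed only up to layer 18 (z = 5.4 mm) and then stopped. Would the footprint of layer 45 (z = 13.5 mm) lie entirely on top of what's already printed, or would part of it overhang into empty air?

Compare the two slices. At z = 5.4: the r=12 cylinder contributes a regular 32-gon of circumradius 12 (area = (32/2)·12.000²·sin(360°/32) = 449.49 mm²); the cube at (2, 9.5) (footprint 29×8) is included at this height (area 232.00 mm²); Merging all regions: the regions partially overlap — summed areas 681.49 mm² minus the doubly-counted overlap 7.40 mm² gives 674.09 mm² — area = 674.09 mm²; (whole slice rotated 50° about Z — lengths, areas and connectivity unchanged). At z = 13.5: the cylinder: section is a regular 32-gon, circumradius r=12 (area = (32/2)·12.000²·sin(360°/32) = 449.49 mm²); the cube at (2, 9.5) does not reach this height (z outside [4.5, 12.5]); Taking the union: only the r=12 cylinder is present, so the union is just that shape — area = 449.49 mm²; (rotated 50° about Z; rotation is an isometry so areas/perimeters/island counts are preserved). Checking containment: the cross-section at z = 13.5 is a subset of the cross-section at z = 5.4.

entirely on top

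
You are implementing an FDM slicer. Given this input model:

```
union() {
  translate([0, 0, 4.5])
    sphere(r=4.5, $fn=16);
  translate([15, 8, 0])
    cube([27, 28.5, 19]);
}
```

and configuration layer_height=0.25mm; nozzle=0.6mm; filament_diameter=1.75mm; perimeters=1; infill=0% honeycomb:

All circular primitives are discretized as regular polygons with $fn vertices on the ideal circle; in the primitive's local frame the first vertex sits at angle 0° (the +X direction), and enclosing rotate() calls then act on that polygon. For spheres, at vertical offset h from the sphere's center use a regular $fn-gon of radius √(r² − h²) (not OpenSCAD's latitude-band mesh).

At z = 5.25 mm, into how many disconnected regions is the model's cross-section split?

At z = 5.25 mm: the sphere: section is a regular 16-gon, circumradius = √(r²−h²) = √(4.5²−0.75²) = 4.437; the cube at (15, 8) is present — its section is the full 27×28.5 rectangle; Taking the union: the 2 present regions are separate (no shared area or edge), so areas and boundary lengths simply add and each stays a separate island — 2 connected regions. The result has 2 disconnected regions.

2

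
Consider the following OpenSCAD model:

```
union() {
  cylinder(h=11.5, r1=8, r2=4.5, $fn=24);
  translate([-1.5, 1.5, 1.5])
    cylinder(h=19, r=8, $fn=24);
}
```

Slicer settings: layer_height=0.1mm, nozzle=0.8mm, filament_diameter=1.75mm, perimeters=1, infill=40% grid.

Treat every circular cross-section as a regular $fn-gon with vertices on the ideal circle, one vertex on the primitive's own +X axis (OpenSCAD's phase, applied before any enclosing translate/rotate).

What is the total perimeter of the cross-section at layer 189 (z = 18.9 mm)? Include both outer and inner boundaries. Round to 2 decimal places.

At z = 18.9 mm: the cone does not reach this height (z outside [0, 11.5]); the r=8 cylinder at (-1.5, 1.5) gives a regular 24-gon of circumradius 8 (constant along its height) (perimeter = 2·24·8.000·sin(180°/24) = 50.12 mm); Combining (union): only the r=8 cylinder at (-1.5, 1.5) is present, so the union is just that shape — boundary = 50.12 mm. Overall, the cross-section is a single solid region. Total boundary length (outer) = 50.12 mm.

50.12 mm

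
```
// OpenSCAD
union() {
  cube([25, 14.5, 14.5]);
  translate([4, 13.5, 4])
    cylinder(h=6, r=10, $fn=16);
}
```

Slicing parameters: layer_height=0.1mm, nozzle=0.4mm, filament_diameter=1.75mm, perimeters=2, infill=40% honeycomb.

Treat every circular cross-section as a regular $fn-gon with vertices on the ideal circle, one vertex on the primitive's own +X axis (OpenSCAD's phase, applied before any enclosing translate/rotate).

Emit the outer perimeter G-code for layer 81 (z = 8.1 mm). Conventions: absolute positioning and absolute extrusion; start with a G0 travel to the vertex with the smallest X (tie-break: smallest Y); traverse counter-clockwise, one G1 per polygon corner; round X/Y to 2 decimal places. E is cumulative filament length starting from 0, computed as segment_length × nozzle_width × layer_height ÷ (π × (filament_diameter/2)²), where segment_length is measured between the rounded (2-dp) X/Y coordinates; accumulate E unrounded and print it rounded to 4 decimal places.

At z = 8.1 mm: the cube (footprint 25×14.5) is included at this height; the cylinder at (4, 13.5): section is a regular 16-gon, circumradius r=10; Merging all regions: the regions partially overlap (shared area 128.84 mm²), so overlapping operands fuse into one piece — 1 connected region. The outline is a single polygon with 15 vertices. Extrusion per mm of travel: 0.4 × 0.1 / (π × 0.875²) = 0.016630. Accumulating E over each segment gives final E = 1.6093.

G0 X-6.00 Y13.50 Z8.10
G1 X-5.24 Y9.67 E0.0649
G1 X-3.07 Y6.43 E0.1298
G1 X0.00 Y4.38 E0.1912
G1 X0.00 Y0.00 E0.2640
G1 X25.00 Y0.00 E0.6798
G1 X25.00 Y14.50 E0.9209
G1 X13.80 Y14.50 E1.1072
G1 X13.24 Y17.33 E1.1551
G1 X11.07 Y20.57 E1.2200
G1 X7.83 Y22.74 E1.2848
G1 X4.00 Y23.50 E1.3498
G1 X0.17 Y22.74 E1.4147
G1 X-3.07 Y20.57 E1.4796
G1 X-5.24 Y17.33 E1.5444
G1 X-6.00 Y13.50 E1.6093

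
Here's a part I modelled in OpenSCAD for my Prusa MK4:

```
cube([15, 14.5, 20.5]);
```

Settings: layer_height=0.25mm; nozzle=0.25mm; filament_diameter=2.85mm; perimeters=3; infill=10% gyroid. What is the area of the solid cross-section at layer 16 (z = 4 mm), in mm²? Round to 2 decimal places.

217.50 mm²

At z = 4 mm: the cube is present — its section is the full 15×14.5 rectangle (area 217.50 mm²). Overall, the cross-section is a single solid region. Net area = 217.50 mm².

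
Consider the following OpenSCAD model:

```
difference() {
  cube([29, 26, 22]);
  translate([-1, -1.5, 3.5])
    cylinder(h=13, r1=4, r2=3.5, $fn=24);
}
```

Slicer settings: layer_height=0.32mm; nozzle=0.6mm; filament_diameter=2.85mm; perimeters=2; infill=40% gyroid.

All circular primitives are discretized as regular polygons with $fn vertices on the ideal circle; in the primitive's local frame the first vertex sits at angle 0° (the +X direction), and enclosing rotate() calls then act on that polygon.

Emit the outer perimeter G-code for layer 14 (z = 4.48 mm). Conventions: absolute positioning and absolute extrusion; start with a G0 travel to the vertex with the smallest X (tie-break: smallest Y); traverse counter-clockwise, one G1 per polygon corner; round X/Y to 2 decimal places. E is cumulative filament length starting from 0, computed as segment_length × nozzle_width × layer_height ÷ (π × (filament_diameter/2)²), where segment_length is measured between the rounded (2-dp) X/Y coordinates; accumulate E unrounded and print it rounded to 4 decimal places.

G0 X0.00 Y2.33 Z4.48
G1 X0.03 Y2.33 E0.0009
G1 X0.98 Y1.93 E0.0319
G1 X1.80 Y1.30 E0.0630
G1 X2.43 Y0.48 E0.0942
G1 X2.63 Y0.00 E0.1098
G1 X29.00 Y0.00 E0.9035
G1 X29.00 Y26.00 E1.6860
G1 X0.00 Y26.00 E2.5588
G1 X0.00 Y2.33 E3.2712

At z = 4.48 mm: the 29×26 cube contributes its full rectangle; the cone at (-1, -1.5) (r1=4→r2=3.5) has section circumradius 3.962 here — a regular 24-gon; After the difference (first − rest): starting from the 29×26 cube, the cone at (-1, -1.5) partially overlaps it — only the 4.03 mm² overlap (of its 48.76 mm²) is removed, clipping the outline — 1 connected region. The outline is a single polygon with 9 vertices. Extrusion per mm of travel: 0.6 × 0.32 / (π × 1.425²) = 0.030097. Accumulating E over each segment gives final E = 3.2712.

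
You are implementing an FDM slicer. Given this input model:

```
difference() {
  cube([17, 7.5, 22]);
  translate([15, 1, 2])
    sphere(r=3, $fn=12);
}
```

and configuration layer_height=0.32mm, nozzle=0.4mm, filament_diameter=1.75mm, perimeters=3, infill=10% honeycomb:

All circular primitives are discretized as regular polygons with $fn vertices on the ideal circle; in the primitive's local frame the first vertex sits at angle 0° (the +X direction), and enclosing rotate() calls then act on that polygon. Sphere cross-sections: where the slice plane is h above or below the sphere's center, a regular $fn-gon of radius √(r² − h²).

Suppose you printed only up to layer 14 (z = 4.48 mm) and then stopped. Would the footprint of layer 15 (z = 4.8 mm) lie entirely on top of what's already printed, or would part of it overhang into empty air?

Compare the two slices. At z = 4.48: the cube is present — its section is the full 17×7.5 rectangle (area 127.50 mm²); the r=3 sphere at (15, 1) contributes a regular 12-gon of circumradius √(3²−2.48²) = 1.688 (area = (12/2)·1.688²·sin(360°/12) = 8.55 mm²); Subtracting the remaining from the first: starting from the 17×7.5 cube (127.50 mm²), the r=3 sphere at (15, 1) partially overlaps it — only the 7.36 mm² overlap (of its 8.55 mm²) is removed, clipping the outline — area = 120.14 mm². At z = 4.8: the cube is present — its section is the full 17×7.5 rectangle (area 127.50 mm²); the r=3 sphere at (15, 1) slices to a regular 12-gon of circumradius 1.077 (√(r²−h²) with h=2.8 from center) (area = (12/2)·1.077²·sin(360°/12) = 3.48 mm²); After the difference (first − rest): starting from the 17×7.5 cube (127.50 mm²), the r=3 sphere at (15, 1) partially overlaps it — only the 3.46 mm² overlap (of its 3.48 mm²) is removed, clipping the outline — area = 124.04 mm². Checking containment: at z = 4.8 the cross-section extends beyond the z = 4.48 cross-section by about 3.91 mm².

part overhangs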